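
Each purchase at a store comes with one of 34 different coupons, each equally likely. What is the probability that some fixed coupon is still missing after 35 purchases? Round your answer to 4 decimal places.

0.3517

On each purchase the fixed coupon fails to appear with probability 33/34.
P(still missing after 35) = (33/34)^35 = 0.35174.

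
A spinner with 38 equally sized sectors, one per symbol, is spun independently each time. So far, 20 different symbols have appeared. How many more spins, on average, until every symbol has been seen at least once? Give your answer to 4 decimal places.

132.8141

With k distinct symbols already seen, the next new one takes an expected 38/(38-k) spins.
Sum over k = 20,...,37: E = 38/18 + 38/17 + 38/16 + ... + 38/2 + 38/1 = 132.81411.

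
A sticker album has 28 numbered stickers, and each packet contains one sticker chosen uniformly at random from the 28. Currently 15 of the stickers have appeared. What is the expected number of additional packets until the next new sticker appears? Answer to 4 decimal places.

2.1538

The number of packets until the next new sticker is geometric with success probability 13/28, so its mean is 28/13.
E = 28/13 = 2.15385.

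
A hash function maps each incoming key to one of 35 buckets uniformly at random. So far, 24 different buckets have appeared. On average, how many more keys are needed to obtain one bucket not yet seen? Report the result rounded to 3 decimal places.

Each key yields a new bucket with probability (35-24)/35 = 11/35, so the wait is geometric with mean 35/11.
E = 35/11 = 3.1818.

3.182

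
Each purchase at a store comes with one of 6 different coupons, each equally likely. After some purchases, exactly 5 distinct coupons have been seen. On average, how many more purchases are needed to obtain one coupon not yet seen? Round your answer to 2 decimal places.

6.00

The number of purchases until the next new coupon is geometric with success probability 1/6, so its mean is 6/1.
E = 6/1 = 6.000.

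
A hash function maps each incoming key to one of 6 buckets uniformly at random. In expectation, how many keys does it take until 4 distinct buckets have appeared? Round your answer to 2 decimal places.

5.70

Going from k to k+1 distinct takes a geometric number of keys with mean 6/(6-k).
Sum over k = 0,...,3: E = 6/6 + 6/5 + 6/4 + 6/3 = 5.700.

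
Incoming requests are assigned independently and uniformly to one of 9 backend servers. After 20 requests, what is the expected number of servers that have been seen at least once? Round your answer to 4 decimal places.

8.1465

For each server, P(seen in 20 requests) = 1 - (8/9)^20 = 0.90517.
By linearity of expectation, E[distinct seen] = 9·(1 - (8/9)^20) = 8.14652.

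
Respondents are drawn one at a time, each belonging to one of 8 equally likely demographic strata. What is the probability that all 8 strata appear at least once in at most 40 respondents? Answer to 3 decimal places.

By inclusion–exclusion over which strata are missing,
P(all seen) = Σ_{j=0}^{8} (-1)^j C(8,j)((8-j)/8)^40
= 1.0000 - 0.0383 + 0.0003 - 0.0000 + 0.0000 - 0.0000 + 0.0000 - 0.0000 + 0.0000
= 0.9620.

0.962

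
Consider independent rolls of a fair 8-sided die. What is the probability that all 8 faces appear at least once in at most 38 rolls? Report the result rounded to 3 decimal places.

0.950

Let A_i be the event that face i is missing after 38 rolls. By inclusion–exclusion on the A_i,
P(all seen) = Σ_{j=0}^{8} (-1)^j C(8,j)((8-j)/8)^38
= 1.0000 - 0.0500 + 0.0005 - 0.0000 + 0.0000 - 0.0000 + 0.0000 - 0.0000 + 0.0000
= 0.9505.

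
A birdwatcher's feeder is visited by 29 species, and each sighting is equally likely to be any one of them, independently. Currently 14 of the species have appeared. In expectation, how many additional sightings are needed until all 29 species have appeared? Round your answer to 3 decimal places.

96.229

From k distinct to k+1 distinct takes on average 29/(29-k) sightings.
Sum over k = 14,...,28: E = 29/15 + 29/14 + 29/13 + ... + 29/2 + 29/1 = 96.2286.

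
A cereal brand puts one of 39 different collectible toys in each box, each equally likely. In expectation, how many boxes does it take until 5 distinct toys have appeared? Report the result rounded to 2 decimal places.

5.28

With k distinct toys already seen, the next new one arrives after an expected 39/(39-k) boxes.
Sum over k = 0,...,4: E = 39/39 + 39/38 + 39/37 + 39/36 + 39/35 = 5.278.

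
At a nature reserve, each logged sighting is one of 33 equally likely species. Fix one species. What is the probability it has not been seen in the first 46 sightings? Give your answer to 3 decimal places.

0.243

On each sighting the fixed species fails to appear with probability 32/33.
P(still missing after 46) = (32/33)^46 = 0.2428.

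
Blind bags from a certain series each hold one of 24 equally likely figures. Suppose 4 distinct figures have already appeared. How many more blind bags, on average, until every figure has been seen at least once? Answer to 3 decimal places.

The wait to go from k to k+1 distinct figures is geometric with mean 24/(24-k).
Sum over k = 4,...,23: E = 24/20 + 24/19 + 24/18 + ... + 24/2 + 24/1 = 86.3458.

86.346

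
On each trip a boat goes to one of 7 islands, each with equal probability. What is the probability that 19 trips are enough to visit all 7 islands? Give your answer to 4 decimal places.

Let A_i be the event that island i is missing after 19 trips. By inclusion–exclusion on the A_i,
P(all seen) = Σ_{j=0}^{7} (-1)^j C(7,j)((7-j)/7)^19
= 1.00000 - 0.37420 + 0.03514 - 0.00084 + 0.00000 - 0.00000 + 0.00000 - 0.00000
= 0.66009.

0.6601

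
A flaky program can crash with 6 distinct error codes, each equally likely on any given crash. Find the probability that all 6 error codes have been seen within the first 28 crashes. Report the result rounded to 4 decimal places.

By inclusion–exclusion over which error codes are missing,
P(all seen) = Σ_{j=0}^{6} (-1)^j C(6,j)((6-j)/6)^28
= 1.00000 - 0.03640 + 0.00018 - 0.00000 + 0.00000 - 0.00000 + 0.00000
= 0.96378.

0.9638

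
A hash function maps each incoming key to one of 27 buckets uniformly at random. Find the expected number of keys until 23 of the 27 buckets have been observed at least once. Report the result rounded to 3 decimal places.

48.819

With k distinct buckets already seen, the next new one arrives after an expected 27/(27-k) keys.
Sum over k = 0,...,22: E = 27/27 + 27/26 + 27/25 + ... + 27/6 + 27/5 = 48.8193.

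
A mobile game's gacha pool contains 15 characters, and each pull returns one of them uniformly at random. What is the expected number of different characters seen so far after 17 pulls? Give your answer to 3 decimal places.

10.358

For each character, P(seen in 17 pulls) = 1 - (14/15)^17 = 0.6905.
By linearity of expectation, E[distinct seen] = 15·(1 - (14/15)^17) = 10.3579.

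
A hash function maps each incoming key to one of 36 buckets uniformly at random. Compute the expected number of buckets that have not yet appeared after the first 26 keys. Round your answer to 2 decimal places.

For each bucket, P(unseen after 26) = (35/36)^26 = 0.481.
By linearity of expectation, E[unseen] = 36·(35/36)^26 = 17.306.

17.31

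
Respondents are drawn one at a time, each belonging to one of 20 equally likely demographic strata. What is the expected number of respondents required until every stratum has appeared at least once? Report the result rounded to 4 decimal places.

After k distinct strata have appeared, the next respondent gives a new one with probability (20-k)/20, so the expected wait for the (k+1)-th is 20/(20-k).
E[T] = 20/20 + 20/19 + 20/18 + ... + 20/2 + 20/1 = 20·H_{20}.
H_{20} = 3.59774, so E[T] = 71.95479.

71.9548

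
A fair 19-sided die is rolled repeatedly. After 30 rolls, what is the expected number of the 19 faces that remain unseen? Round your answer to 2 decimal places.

For each face, P(unseen after 30) = (18/19)^30 = 0.198.
By linearity of expectation, E[unseen] = 19·(18/19)^30 = 3.753.

3.75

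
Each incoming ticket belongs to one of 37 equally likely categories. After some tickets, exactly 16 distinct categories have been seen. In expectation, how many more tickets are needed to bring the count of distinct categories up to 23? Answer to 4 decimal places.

14.5705

From k distinct to k+1 distinct takes on average 37/(37-k) tickets.
Sum over k = 16,...,22: E = 37/21 + 37/20 + 37/19 + ... + 37/16 + 37/15 = 14.57047.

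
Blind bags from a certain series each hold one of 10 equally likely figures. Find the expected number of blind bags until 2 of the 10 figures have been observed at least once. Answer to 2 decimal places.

With k distinct figures already seen, the next new one arrives after an expected 10/(10-k) blind bags.
Sum over k = 0,...,1: E = 10/10 + 10/9 = 2.111.

2.11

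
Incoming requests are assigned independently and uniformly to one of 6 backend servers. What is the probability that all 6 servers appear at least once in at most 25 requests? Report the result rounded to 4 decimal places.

Let A_i be the event that server i is missing after 25 requests. By inclusion–exclusion on the A_i,
P(all seen) = Σ_{j=0}^{6} (-1)^j C(6,j)((6-j)/6)^25
= 1.00000 - 0.06290 + 0.00059 - 0.00000 + 0.00000 - 0.00000 + 0.00000
= 0.93770.

0.9377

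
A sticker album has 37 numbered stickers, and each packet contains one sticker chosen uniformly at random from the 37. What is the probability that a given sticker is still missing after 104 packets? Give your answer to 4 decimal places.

Each packet misses the fixed sticker with probability (37-1)/37 = 36/37, independently.
P(still missing after 104) = (36/37)^104 = 0.05787.

0.0579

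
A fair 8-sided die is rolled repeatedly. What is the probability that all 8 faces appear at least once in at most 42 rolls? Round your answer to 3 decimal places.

0.971

Let A_i be the event that face i is missing after 42 rolls. By inclusion–exclusion on the A_i,
P(all seen) = Σ_{j=0}^{8} (-1)^j C(8,j)((8-j)/8)^42
= 1.0000 - 0.0293 + 0.0002 - 0.0000 + 0.0000 - 0.0000 + 0.0000 - 0.0000 + 0.0000
= 0.9708.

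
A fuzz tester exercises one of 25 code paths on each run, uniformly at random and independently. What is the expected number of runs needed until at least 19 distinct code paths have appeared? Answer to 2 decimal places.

With k distinct code paths already seen, the next new one arrives after an expected 25/(25-k) runs.
Sum over k = 0,...,18: E = 25/25 + 25/24 + 25/23 + ... + 25/8 + 25/7 = 34.149.

34.15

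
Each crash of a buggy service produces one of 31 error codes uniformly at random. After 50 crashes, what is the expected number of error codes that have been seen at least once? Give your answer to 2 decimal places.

24.98

For each error code, P(seen in 50 crashes) = 1 - (30/31)^50 = 0.806.
By linearity of expectation, E[distinct seen] = 31·(1 - (30/31)^50) = 24.984.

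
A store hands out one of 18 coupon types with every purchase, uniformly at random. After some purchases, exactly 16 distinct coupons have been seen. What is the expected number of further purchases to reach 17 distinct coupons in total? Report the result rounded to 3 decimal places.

9.000

The wait to go from k to k+1 distinct coupons is geometric with mean 18/(18-k).
Only the k = 16 term is needed: E = 18/2 = 9.0000.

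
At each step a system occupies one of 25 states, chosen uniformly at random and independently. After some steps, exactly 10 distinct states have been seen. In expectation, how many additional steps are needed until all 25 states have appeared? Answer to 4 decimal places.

The wait to go from k to k+1 distinct states is geometric with mean 25/(25-k).
Sum over k = 10,...,24: E = 25/15 + 25/14 + 25/13 + ... + 25/2 + 25/1 = 82.95572.

82.9557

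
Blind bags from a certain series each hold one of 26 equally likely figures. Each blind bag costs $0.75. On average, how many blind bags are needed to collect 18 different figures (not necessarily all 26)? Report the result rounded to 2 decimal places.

Going from k to k+1 distinct takes a geometric number of blind bags with mean 26/(26-k).
Sum over k = 0,...,17: E = 26/26 + 26/25 + 26/24 + ... + 26/10 + 26/9 = 29.551.

29.55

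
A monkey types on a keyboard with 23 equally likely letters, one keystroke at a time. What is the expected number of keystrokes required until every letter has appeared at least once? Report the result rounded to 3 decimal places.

After k distinct letters have appeared, the next keystroke gives a new one with probability (23-k)/23, so the expected wait for the (k+1)-th is 23/(23-k).
E[T] = 23/23 + 23/22 + 23/21 + ... + 23/2 + 23/1 = 23·H_{23}.
H_{23} = 3.7343, so E[T] = 85.8887.

85.889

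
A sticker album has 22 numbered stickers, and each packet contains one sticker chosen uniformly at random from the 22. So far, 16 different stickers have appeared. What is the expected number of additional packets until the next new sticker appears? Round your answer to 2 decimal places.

3.67

The number of packets until the next new sticker is geometric with success probability 6/22, so its mean is 22/6.
E = 22/6 = 3.667.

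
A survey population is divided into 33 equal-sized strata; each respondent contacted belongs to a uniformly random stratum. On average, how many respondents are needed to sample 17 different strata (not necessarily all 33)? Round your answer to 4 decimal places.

23.3663

Going from k to k+1 distinct takes a geometric number of respondents with mean 33/(33-k).
Sum over k = 0,...,16: E = 33/33 + 33/32 + 33/31 + ... + 33/18 + 33/17 = 23.36628.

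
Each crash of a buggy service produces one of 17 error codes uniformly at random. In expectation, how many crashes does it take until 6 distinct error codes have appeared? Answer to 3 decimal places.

With k distinct error codes already seen, the next new one arrives after an expected 17/(17-k) crashes.
Sum over k = 0,...,5: E = 17/17 + 17/16 + 17/15 + 17/14 + 17/13 + 17/12 = 7.1345.

7.134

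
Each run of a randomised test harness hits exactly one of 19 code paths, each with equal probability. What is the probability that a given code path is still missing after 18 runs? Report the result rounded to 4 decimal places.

Each run misses the fixed code path with probability (19-1)/19 = 18/19, independently.
P(still missing after 18) = (18/19)^18 = 0.37787.

0.3779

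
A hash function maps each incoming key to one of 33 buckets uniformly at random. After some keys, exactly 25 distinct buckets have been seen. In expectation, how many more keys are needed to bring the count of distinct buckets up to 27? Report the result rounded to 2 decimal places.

From k distinct to k+1 distinct takes on average 33/(33-k) keys.
Sum over k = 25,...,26: E = 33/8 + 33/7 = 8.839.

8.84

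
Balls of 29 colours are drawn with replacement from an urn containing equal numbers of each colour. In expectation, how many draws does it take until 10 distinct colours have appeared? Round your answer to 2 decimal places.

With k distinct colours already seen, the next new one arrives after an expected 29/(29-k) draws.
Sum over k = 0,...,9: E = 29/29 + 29/28 + 29/27 + ... + 29/21 + 29/20 = 12.004.

12.00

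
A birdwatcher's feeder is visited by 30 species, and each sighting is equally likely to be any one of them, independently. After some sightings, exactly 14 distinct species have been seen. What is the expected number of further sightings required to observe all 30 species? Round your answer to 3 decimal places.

101.422

With k distinct species already seen, the next new one takes an expected 30/(30-k) sightings.
Sum over k = 14,...,29: E = 30/16 + 30/15 + 30/14 + ... + 30/2 + 30/1 = 101.4219.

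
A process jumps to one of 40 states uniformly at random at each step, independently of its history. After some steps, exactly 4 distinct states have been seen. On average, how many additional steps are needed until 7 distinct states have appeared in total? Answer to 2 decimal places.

3.43

From k distinct to k+1 distinct takes on average 40/(40-k) steps.
Sum over k = 4,...,6: E = 40/36 + 40/35 + 40/34 = 3.430.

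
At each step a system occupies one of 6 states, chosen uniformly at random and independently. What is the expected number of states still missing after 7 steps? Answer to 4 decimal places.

For each state, P(unseen after 7) = (5/6)^7 = 0.27908.
By linearity of expectation, E[unseen] = 6·(5/6)^7 = 1.67449.

1.6745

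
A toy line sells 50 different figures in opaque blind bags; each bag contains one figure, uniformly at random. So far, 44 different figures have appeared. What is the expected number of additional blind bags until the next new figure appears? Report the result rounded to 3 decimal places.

Each blind bag yields a new figure with probability (50-44)/50 = 6/50, so the wait is geometric with mean 50/6.
E = 50/6 = 8.3333.

8.333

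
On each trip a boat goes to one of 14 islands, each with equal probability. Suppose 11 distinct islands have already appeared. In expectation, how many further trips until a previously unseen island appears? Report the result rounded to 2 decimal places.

Each trip yields a new island with probability (14-11)/14 = 3/14, so the wait is geometric with mean 14/3.
E = 14/3 = 4.667.

4.67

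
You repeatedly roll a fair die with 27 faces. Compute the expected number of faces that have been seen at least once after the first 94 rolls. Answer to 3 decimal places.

26.223

For each face, P(seen in 94 rolls) = 1 - (26/27)^94 = 0.9712.
By linearity of expectation, E[distinct seen] = 27·(1 - (26/27)^94) = 26.2226.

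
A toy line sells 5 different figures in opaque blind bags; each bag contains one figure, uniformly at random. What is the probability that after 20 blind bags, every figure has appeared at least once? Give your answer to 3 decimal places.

0.943

Let A_i be the event that figure i is missing after 20 blind bags. By inclusion–exclusion on the A_i,
P(all seen) = Σ_{j=0}^{5} (-1)^j C(5,j)((5-j)/5)^20
= 1.0000 - 0.0576 + 0.0004 - 0.0000 + 0.0000 - 0.0000
= 0.9427.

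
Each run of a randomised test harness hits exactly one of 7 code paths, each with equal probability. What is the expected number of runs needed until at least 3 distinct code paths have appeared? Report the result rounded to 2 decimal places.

3.57

Going from k to k+1 distinct takes a geometric number of runs with mean 7/(7-k).
Sum over k = 0,...,2: E = 7/7 + 7/6 + 7/5 = 3.567.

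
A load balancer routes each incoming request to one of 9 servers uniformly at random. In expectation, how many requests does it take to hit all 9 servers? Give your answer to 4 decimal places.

25.4607

After k distinct servers have appeared, the next request gives a new one with probability (9-k)/9, so the expected wait for the (k+1)-th is 9/(9-k).
E[T] = 9/9 + 9/8 + 9/7 + ... + 9/2 + 9/1 = 9·H_{9}.
H_{9} = 2.82897, so E[T] = 25.46071.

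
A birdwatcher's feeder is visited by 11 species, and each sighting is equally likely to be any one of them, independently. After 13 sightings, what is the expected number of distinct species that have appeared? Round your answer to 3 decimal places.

7.814

For each species, P(seen in 13 sightings) = 1 - (10/11)^13 = 0.7103.
By linearity of expectation, E[distinct seen] = 11·(1 - (10/11)^13) = 7.8137.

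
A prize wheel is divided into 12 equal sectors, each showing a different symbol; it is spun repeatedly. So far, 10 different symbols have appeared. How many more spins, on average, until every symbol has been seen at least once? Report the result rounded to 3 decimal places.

With k distinct symbols already seen, the next new one takes an expected 12/(12-k) spins.
Sum over k = 10,...,11: E = 12/2 + 12/1 = 18.0000.

18.000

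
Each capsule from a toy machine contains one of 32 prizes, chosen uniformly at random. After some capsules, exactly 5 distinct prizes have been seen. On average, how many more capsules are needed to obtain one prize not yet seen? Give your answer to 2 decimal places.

1.19

Each capsule yields a new prize with probability (32-5)/32 = 27/32, so the wait is geometric with mean 32/27.
E = 32/27 = 1.185.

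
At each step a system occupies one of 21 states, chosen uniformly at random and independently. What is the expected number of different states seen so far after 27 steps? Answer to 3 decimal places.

15.375

For each state, P(seen in 27 steps) = 1 - (20/21)^27 = 0.7322.
By linearity of expectation, E[distinct seen] = 21·(1 - (20/21)^27) = 15.3752.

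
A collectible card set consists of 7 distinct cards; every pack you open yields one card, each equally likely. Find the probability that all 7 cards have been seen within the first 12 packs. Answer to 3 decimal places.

By inclusion–exclusion over which cards are missing,
P(all seen) = Σ_{j=0}^{7} (-1)^j C(7,j)((7-j)/7)^12
= 1.0000 - 1.1009 + 0.3704 - 0.0424 + 0.0013 - 0.0000 + 0.0000 - 0.0000
= 0.2285.

0.228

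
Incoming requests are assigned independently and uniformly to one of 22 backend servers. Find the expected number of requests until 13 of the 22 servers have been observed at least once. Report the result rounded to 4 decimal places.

18.9606

Going from k to k+1 distinct takes a geometric number of requests with mean 22/(22-k).
Sum over k = 0,...,12: E = 22/22 + 22/21 + 22/20 + ... + 22/11 + 22/10 = 18.96059.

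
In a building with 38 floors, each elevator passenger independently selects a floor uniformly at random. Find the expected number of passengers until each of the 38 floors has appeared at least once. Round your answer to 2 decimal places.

The wait to go from k to k+1 distinct floors is geometric with mean 38/(38-k).
E[T] = 38/38 + 38/37 + 38/36 + ... + 38/2 + 38/1 = 38·H_{38}.
H_{38} = 4.228, so E[T] = 160.660.

160.66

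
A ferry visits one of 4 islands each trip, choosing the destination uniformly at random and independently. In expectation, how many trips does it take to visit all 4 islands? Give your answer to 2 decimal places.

Split into phases: going from k distinct to k+1 distinct takes on average 4/(4-k) trips.
E[T] = 4/4 + 4/3 + 4/2 + 4/1 = 4·H_{4}.
H_{4} = 2.083, so E[T] = 8.333.

8.33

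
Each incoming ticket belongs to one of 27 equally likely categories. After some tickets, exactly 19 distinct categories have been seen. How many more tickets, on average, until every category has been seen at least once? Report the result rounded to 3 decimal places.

With k distinct categories already seen, the next new one takes an expected 27/(27-k) tickets.
Sum over k = 19,...,26: E = 27/8 + 27/7 + 27/6 + ... + 27/2 + 27/1 = 73.3821.

73.382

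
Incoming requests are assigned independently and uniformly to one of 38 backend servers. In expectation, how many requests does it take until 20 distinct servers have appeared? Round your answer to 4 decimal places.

27.8462

Going from k to k+1 distinct takes a geometric number of requests with mean 38/(38-k).
Sum over k = 0,...,19: E = 38/38 + 38/37 + 38/36 + ... + 38/20 + 38/19 = 27.84617.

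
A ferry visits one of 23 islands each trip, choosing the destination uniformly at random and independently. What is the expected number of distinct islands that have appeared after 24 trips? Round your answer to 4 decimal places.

15.0859

For each island, P(seen in 24 trips) = 1 - (22/23)^24 = 0.65591.
By linearity of expectation, E[distinct seen] = 23·(1 - (22/23)^24) = 15.08585.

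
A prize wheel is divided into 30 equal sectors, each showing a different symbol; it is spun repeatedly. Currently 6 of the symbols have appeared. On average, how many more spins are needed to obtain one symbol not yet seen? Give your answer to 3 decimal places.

Each spin yields a new symbol with probability (30-6)/30 = 24/30, so the wait is geometric with mean 30/24.
E = 30/24 = 1.2500.

1.250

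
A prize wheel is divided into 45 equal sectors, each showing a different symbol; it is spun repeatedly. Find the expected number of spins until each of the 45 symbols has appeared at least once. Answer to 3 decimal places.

Split into phases: going from k distinct to k+1 distinct takes on average 45/(45-k) spins.
E[T] = 45/45 + 45/44 + 45/43 + ... + 45/2 + 45/1 = 45·H_{45}.
H_{45} = 4.3949, so E[T] = 197.7727.

197.773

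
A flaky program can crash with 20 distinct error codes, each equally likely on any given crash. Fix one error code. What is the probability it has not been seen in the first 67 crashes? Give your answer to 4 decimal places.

On each crash the fixed error code fails to appear with probability 19/20.
P(still missing after 67) = (19/20)^67 = 0.03217.

0.0322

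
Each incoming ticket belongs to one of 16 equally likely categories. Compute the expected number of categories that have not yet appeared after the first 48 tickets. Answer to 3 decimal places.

For each category, P(unseen after 48) = (15/16)^48 = 0.0451.
By linearity of expectation, E[unseen] = 16·(15/16)^48 = 0.7223.

0.722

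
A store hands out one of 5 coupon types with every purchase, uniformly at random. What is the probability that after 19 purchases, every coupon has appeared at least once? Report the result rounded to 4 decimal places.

Let A_i be the event that coupon i is missing after 19 purchases. By inclusion–exclusion on the A_i,
P(all seen) = Σ_{j=0}^{5} (-1)^j C(5,j)((5-j)/5)^19
= 1.00000 - 0.07206 + 0.00061 - 0.00000 + 0.00000 - 0.00000
= 0.92855.

0.9286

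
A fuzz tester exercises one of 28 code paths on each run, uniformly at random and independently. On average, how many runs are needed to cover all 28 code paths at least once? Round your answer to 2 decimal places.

109.96

Split into phases: going from k distinct to k+1 distinct takes on average 28/(28-k) runs.
E[T] = 28/28 + 28/27 + 28/26 + ... + 28/2 + 28/1 = 28·H_{28}.
H_{28} = 3.927, so E[T] = 109.961.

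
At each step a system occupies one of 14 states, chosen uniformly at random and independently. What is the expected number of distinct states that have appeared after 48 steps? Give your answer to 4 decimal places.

13.6007

For each state, P(seen in 48 steps) = 1 - (13/14)^48 = 0.97148.
By linearity of expectation, E[distinct seen] = 14·(1 - (13/14)^48) = 13.60073.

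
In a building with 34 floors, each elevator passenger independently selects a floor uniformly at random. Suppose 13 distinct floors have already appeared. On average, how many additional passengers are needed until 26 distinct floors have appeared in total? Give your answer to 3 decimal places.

With k distinct floors already seen, the next new one takes an expected 34/(34-k) passengers.
Sum over k = 13,...,25: E = 34/21 + 34/20 + 34/19 + ... + 34/10 + 34/9 = 31.5351.

31.535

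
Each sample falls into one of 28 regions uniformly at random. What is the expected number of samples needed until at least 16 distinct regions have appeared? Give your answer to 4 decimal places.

23.0709

With k distinct regions already seen, the next new one arrives after an expected 28/(28-k) samples.
Sum over k = 0,...,15: E = 28/28 + 28/27 + 28/26 + ... + 28/14 + 28/13 = 23.07089.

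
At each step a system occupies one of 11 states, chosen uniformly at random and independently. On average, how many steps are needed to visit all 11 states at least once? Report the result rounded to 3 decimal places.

33.219

After k distinct states have appeared, the next step gives a new one with probability (11-k)/11, so the expected wait for the (k+1)-th is 11/(11-k).
E[T] = 11/11 + 11/10 + 11/9 + ... + 11/2 + 11/1 = 11·H_{11}.
H_{11} = 3.0199, so E[T] = 33.2187.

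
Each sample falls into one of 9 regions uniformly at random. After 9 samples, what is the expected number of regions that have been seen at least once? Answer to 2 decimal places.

For each region, P(seen in 9 samples) = 1 - (8/9)^9 = 0.654.
By linearity of expectation, E[distinct seen] = 9·(1 - (8/9)^9) = 5.882.

5.88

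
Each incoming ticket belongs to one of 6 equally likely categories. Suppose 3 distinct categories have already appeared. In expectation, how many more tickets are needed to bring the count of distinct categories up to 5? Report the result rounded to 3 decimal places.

The wait to go from k to k+1 distinct categories is geometric with mean 6/(6-k).
Sum over k = 3,...,4: E = 6/3 + 6/2 = 5.0000.

5.000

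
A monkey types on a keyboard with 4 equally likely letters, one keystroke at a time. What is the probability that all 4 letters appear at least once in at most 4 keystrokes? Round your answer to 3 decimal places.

0.094

By inclusion–exclusion over which letters are missing,
P(all seen) = Σ_{j=0}^{4} (-1)^j C(4,j)((4-j)/4)^4
= 1.0000 - 1.2656 + 0.3750 - 0.0156 + 0.0000
= 0.0938.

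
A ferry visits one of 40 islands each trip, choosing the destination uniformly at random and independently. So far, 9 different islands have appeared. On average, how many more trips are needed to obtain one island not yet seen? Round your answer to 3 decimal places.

1.290

The number of trips until the next new island is geometric with success probability 31/40, so its mean is 40/31.
E = 40/31 = 1.2903.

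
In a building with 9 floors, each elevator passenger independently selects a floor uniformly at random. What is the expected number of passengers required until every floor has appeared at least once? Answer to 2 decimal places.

25.46

After k distinct floors have appeared, the next passenger gives a new one with probability (9-k)/9, so the expected wait for the (k+1)-th is 9/(9-k).
E[T] = 9/9 + 9/8 + 9/7 + ... + 9/2 + 9/1 = 9·H_{9}.
H_{9} = 2.829, so E[T] = 25.461.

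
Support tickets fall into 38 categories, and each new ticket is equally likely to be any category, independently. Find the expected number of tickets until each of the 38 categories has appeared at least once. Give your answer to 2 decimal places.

The wait to go from k to k+1 distinct categories is geometric with mean 38/(38-k).
E[T] = 38/38 + 38/37 + 38/36 + ... + 38/2 + 38/1 = 38·H_{38}.
H_{38} = 4.228, so E[T] = 160.660.

160.66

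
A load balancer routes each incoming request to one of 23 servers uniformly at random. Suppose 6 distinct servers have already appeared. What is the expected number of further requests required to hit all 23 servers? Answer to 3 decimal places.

From k distinct to k+1 distinct takes on average 23/(23-k) requests.
Sum over k = 6,...,22: E = 23/17 + 23/16 + 23/15 + ... + 23/2 + 23/1 = 79.1097.

79.110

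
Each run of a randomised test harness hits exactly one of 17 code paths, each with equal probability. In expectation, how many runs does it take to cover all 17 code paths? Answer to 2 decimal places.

Split into phases: going from k distinct to k+1 distinct takes on average 17/(17-k) runs.
E[T] = 17/17 + 17/16 + 17/15 + ... + 17/2 + 17/1 = 17·H_{17}.
H_{17} = 3.440, so E[T] = 58.472.

58.47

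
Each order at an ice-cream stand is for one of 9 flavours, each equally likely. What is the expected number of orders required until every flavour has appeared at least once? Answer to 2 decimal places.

Split into phases: going from k distinct to k+1 distinct takes on average 9/(9-k) orders.
E[T] = 9/9 + 9/8 + 9/7 + ... + 9/2 + 9/1 = 9·H_{9}.
H_{9} = 2.829, so E[T] = 25.461.

25.46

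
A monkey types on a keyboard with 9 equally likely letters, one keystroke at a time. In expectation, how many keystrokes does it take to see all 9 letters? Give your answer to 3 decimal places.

After k distinct letters have appeared, the next keystroke gives a new one with probability (9-k)/9, so the expected wait for the (k+1)-th is 9/(9-k).
E[T] = 9/9 + 9/8 + 9/7 + ... + 9/2 + 9/1 = 9·H_{9}.
H_{9} = 2.8290, so E[T] = 25.4607.

25.461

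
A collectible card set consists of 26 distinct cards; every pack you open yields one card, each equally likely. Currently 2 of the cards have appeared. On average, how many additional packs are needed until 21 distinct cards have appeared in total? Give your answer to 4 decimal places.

The wait to go from k to k+1 distinct cards is geometric with mean 26/(26-k).
Sum over k = 2,...,20: E = 26/24 + 26/23 + 26/22 + ... + 26/7 + 26/6 = 38.80825.

38.8082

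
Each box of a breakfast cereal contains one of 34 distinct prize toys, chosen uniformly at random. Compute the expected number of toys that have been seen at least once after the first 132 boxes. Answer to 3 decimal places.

33.339

For each toy, P(seen in 132 boxes) = 1 - (33/34)^132 = 0.9806.
By linearity of expectation, E[distinct seen] = 34·(1 - (33/34)^132) = 33.3392.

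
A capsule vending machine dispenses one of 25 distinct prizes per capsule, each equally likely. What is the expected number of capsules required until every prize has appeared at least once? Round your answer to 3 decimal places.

95.399

After k distinct prizes have appeared, the next capsule gives a new one with probability (25-k)/25, so the expected wait for the (k+1)-th is 25/(25-k).
E[T] = 25/25 + 25/24 + 25/23 + ... + 25/2 + 25/1 = 25·H_{25}.
H_{25} = 3.8160, so E[T] = 95.3990.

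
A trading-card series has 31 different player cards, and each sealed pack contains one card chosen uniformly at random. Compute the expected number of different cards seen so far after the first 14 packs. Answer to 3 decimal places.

For each card, P(seen in 14 packs) = 1 - (30/31)^14 = 0.3681.
By linearity of expectation, E[distinct seen] = 31·(1 - (30/31)^14) = 11.4118.

11.412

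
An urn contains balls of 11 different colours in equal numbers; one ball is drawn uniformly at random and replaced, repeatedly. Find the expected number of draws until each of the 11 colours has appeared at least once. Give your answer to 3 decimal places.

After k distinct colours have appeared, the next draw gives a new one with probability (11-k)/11, so the expected wait for the (k+1)-th is 11/(11-k).
E[T] = 11/11 + 11/10 + 11/9 + ... + 11/2 + 11/1 = 11·H_{11}.
H_{11} = 3.0199, so E[T] = 33.2187.

33.219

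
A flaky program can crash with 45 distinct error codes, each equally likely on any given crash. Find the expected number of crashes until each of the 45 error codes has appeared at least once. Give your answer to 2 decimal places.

197.77

After k distinct error codes have appeared, the next crash gives a new one with probability (45-k)/45, so the expected wait for the (k+1)-th is 45/(45-k).
E[T] = 45/45 + 45/44 + 45/43 + ... + 45/2 + 45/1 = 45·H_{45}.
H_{45} = 4.395, so E[T] = 197.773.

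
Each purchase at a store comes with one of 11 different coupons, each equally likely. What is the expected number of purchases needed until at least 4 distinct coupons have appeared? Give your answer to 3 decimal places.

With k distinct coupons already seen, the next new one arrives after an expected 11/(11-k) purchases.
Sum over k = 0,...,3: E = 11/11 + 11/10 + 11/9 + 11/8 = 4.6972.

4.697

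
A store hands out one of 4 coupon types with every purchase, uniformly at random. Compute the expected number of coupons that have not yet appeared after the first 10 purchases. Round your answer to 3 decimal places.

For each coupon, P(unseen after 10) = (3/4)^10 = 0.0563.
By linearity of expectation, E[unseen] = 4·(3/4)^10 = 0.2253.

0.225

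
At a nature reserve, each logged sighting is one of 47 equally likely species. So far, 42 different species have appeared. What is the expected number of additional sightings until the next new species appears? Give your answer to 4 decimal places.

9.4000

The number of sightings until the next new species is geometric with success probability 5/47, so its mean is 47/5.
E = 47/5 = 9.40000.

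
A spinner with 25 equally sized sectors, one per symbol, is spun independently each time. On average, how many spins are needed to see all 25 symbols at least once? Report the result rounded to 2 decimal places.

After k distinct symbols have appeared, the next spin gives a new one with probability (25-k)/25, so the expected wait for the (k+1)-th is 25/(25-k).
E[T] = 25/25 + 25/24 + 25/23 + ... + 25/2 + 25/1 = 25·H_{25}.
H_{25} = 3.816, so E[T] = 95.399.

95.40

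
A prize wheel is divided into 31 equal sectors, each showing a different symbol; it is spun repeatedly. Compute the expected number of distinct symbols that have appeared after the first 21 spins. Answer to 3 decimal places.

15.429

For each symbol, P(seen in 21 spins) = 1 - (30/31)^21 = 0.4977.
By linearity of expectation, E[distinct seen] = 31·(1 - (30/31)^21) = 15.4291.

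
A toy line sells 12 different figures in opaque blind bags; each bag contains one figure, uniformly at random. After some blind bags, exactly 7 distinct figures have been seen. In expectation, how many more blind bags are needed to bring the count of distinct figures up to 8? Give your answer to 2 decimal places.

2.40

From k distinct to k+1 distinct takes on average 12/(12-k) blind bags.
Only the k = 7 term is needed: E = 12/5 = 2.400.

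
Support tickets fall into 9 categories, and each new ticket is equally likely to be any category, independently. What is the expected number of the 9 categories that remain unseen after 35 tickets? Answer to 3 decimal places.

0.146

For each category, P(unseen after 35) = (8/9)^35 = 0.0162.
By linearity of expectation, E[unseen] = 9·(8/9)^35 = 0.1458.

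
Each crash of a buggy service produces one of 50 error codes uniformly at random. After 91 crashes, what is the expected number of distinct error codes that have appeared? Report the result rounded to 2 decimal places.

42.05

For each error code, P(seen in 91 crashes) = 1 - (49/50)^91 = 0.841.
By linearity of expectation, E[distinct seen] = 50·(1 - (49/50)^91) = 42.047.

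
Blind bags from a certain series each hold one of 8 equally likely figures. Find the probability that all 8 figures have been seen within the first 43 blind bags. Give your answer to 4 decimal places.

By inclusion–exclusion over which figures are missing,
P(all seen) = Σ_{j=0}^{8} (-1)^j C(8,j)((8-j)/8)^43
= 1.00000 - 0.02567 + 0.00012 - 0.00000 + 0.00000 - 0.00000 + 0.00000 - 0.00000 + 0.00000
= 0.97445.

0.9744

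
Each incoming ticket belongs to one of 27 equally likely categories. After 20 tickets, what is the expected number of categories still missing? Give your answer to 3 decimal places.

12.693

For each category, P(unseen after 20) = (26/27)^20 = 0.4701.
By linearity of expectation, E[unseen] = 27·(26/27)^20 = 12.6927.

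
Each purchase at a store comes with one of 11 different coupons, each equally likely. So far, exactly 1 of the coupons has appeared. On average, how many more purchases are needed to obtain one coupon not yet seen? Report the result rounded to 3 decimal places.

The number of purchases until the next new coupon is geometric with success probability 10/11, so its mean is 11/10.
E = 11/10 = 1.1000.

1.100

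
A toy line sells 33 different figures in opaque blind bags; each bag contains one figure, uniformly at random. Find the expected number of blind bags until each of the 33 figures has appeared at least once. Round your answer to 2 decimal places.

134.93

Split into phases: going from k distinct to k+1 distinct takes on average 33/(33-k) blind bags.
E[T] = 33/33 + 33/32 + 33/31 + ... + 33/2 + 33/1 = 33·H_{33}.
H_{33} = 4.089, so E[T] = 134.930.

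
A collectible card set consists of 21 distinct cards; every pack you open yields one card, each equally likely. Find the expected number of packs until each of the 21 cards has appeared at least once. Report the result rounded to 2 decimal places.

76.55

The wait to go from k to k+1 distinct cards is geometric with mean 21/(21-k).
E[T] = 21/21 + 21/20 + 21/19 + ... + 21/2 + 21/1 = 21·H_{21}.
H_{21} = 3.645, so E[T] = 76.553.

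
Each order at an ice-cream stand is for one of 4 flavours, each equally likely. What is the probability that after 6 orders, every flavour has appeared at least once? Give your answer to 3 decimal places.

0.381

By inclusion–exclusion over which flavours are missing,
P(all seen) = Σ_{j=0}^{4} (-1)^j C(4,j)((4-j)/4)^6
= 1.0000 - 0.7119 + 0.0938 - 0.0010 + 0.0000
= 0.3809.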